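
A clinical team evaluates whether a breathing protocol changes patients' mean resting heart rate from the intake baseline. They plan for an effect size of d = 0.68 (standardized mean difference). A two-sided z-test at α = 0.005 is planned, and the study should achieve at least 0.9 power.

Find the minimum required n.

n = 37

Set Φ(δ − 2.807) = 0.9; then δ − 2.807 = Φ⁻¹(0.9) = 1.282, giving δ = 4.089.
(Ignoring the negligible lower-tail rejection probability gives the usual closed-form inversion.)
δ = d·√n ⇒ n = (δ/d)² = (4.089 / 0.68)² = 36.15.
Rounding up, n = 37.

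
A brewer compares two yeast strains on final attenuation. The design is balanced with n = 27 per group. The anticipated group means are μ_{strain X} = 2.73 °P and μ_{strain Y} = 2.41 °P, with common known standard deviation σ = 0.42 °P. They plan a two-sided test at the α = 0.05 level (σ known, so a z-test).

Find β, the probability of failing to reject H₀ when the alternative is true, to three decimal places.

Standardized effect: d = |μ_{strain X} − μ_{strain Y}| / σ = |2.73 − 2.41| / 0.42 = 0.7619
Noncentrality parameter: δ = d·√(n/2) = 0.7619 × √(27/2) = 2.7994
Two-sided α = 0.05 → critical value z_{0.025} = 1.960.
Power = Φ(δ − 1.960) + Φ(−δ − 1.960) = Φ(0.839) + Φ(-4.759) = 0.7994 + 0.0000 = 0.7994.
Type II error: β = 1 − power = 1 − 0.7994 = 0.2006.

β ≈ 0.201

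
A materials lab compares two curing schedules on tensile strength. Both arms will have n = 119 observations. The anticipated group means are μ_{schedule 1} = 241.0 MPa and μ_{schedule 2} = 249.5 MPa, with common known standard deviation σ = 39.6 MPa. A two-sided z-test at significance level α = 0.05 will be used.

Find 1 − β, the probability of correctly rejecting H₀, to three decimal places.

Power ≈ 0.381

Standardized effect: d = |μ_{schedule 1} − μ_{schedule 2}| / σ = |241.0 − 249.5| / 39.6 = 0.2146
Noncentrality parameter: λ = d·√(n/2) = 0.2146 × √(119/2) = 1.6557
Critical value for a two-sided test at α = 0.05: z_{α/2} = 1.960.
Power = Φ(λ − 1.960) + Φ(−λ − 1.960) = Φ(-0.304) + Φ(-3.616) = 0.3805 + 0.0001 = 0.3806.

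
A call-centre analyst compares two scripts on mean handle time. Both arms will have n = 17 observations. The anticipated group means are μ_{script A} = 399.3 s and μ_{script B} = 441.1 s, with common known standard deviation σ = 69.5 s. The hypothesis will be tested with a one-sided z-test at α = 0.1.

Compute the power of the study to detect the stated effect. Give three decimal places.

Standardized effect: d = |μ_{script A} − μ_{script B}| / σ = |399.3 − 441.1| / 69.5 = 0.6014
Noncentrality parameter: δ = d·√(n/2) = 0.6014 × √(17/2) = 1.7535
Critical value for a one-sided test at α = 0.1: z_α = 1.282.
Power = Φ(δ − 1.282) = Φ(0.472) = 0.6815.

Power ≈ 0.682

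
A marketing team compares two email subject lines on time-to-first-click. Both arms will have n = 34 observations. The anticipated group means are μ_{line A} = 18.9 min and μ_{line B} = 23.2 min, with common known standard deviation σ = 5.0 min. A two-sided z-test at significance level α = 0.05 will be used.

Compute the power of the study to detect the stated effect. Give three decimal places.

Power ≈ 0.944

Standardized effect: d = |μ_{line A} − μ_{line B}| / σ = |18.9 − 23.2| / 5.0 = 0.8600
Noncentrality parameter: δ = d·√(n/2) = 0.8600 × √(34/2) = 3.5459
Two-sided α = 0.05 → critical value z_{0.025} = 1.960.
Power = Φ(δ − 1.960) + Φ(−δ − 1.960) = Φ(1.586) + Φ(-5.506) = 0.9436 + 0.0000 = 0.9436.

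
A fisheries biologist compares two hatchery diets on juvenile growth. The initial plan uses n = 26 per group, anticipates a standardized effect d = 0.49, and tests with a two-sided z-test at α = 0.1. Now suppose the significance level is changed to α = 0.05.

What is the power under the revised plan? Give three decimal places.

Power ≈ 0.423

δ = d·√(n/2) = 0.49 × √(26/2) = 1.7667 (unchanged). New critical value: z_{0.025} = 1.960.
Revised power = Φ(δ − 1.960) + Φ(−δ − 1.960) = Φ(-0.193) + Φ(-3.727) = 0.4234 + 0.0001 = 0.4235.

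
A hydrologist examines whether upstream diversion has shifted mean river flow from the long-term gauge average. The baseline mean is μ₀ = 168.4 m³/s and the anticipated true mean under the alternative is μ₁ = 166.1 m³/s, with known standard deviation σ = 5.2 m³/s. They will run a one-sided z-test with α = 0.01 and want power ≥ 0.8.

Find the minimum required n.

n = 52

Standardized effect: d = |μ₁ − μ₀| / σ = |166.1 − 168.4| / 5.2 = 0.4423
Set Φ(δ − 2.326) = 0.8; then δ − 2.326 = Φ⁻¹(0.8) = 0.842, giving δ = 3.168.
δ = d·√n ⇒ n = (δ/d)² = (3.168 / 0.4423)² = 51.30.
Rounding up, n = 52.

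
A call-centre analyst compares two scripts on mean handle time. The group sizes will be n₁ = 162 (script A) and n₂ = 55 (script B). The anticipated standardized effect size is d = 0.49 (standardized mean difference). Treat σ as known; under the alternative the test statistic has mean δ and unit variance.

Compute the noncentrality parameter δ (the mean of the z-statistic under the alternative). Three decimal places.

The noncentrality parameter scales effect size by the design's sample-size factor: δ = d / √(1/n₁ + 1/n₂) = 0.49 / √(1/162 + 1/55) = 3.1398

δ ≈ 3.140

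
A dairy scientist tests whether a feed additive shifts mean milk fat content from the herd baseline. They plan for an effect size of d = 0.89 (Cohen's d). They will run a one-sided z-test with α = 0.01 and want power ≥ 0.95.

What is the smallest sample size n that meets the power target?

n = 20

Set Φ(δ − 2.326) = 0.95; then δ − 2.326 = Φ⁻¹(0.95) = 1.645, giving δ = 3.971.
δ = d·√n ⇒ n = (δ/d)² = (3.971 / 0.89)² = 19.91.
Rounding up, n = 20.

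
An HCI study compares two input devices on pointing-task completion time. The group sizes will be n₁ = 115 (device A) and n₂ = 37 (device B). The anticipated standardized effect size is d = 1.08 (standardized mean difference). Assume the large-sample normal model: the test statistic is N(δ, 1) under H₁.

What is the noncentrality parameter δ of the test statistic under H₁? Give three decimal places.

The noncentrality parameter scales effect size by the design's sample-size factor: δ = d / √(1/n₁ + 1/n₂) = 1.08 / √(1/115 + 1/37) = 5.7142

δ ≈ 5.714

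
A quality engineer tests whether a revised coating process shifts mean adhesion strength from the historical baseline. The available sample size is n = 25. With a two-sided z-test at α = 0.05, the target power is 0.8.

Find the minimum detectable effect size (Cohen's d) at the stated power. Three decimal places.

d ≈ 0.560

Need Φ(δ − 1.960) = 0.8, so δ = 1.960 + 0.842 = 2.802.
(The second rejection-region term Φ(−δ − z_{α/2}) is negligible and dropped.)
δ = d·√n ⇒ d = δ/√n = 2.802/√25 = 0.5603.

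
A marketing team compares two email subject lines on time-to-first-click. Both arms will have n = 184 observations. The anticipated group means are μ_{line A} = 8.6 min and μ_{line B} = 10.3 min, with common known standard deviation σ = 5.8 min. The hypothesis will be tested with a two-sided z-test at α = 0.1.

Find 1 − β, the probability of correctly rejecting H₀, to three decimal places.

Standardized effect: d = |μ_{line A} − μ_{line B}| / σ = |8.6 − 10.3| / 5.8 = 0.2931
Noncentrality parameter: δ = d·√(n/2) = 0.2931 × √(184/2) = 2.8113
Two-sided α = 0.1 → critical value z_{0.05} = 1.645.
Power = Φ(δ − 1.645) + Φ(−δ − 1.645) = Φ(1.166) + Φ(-4.456) = 0.8783 + 0.0000 = 0.8783.

Power ≈ 0.878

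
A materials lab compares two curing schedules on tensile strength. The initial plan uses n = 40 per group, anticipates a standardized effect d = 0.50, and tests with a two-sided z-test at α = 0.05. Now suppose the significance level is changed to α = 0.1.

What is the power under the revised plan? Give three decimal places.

Power ≈ 0.723

δ = d·√(n/2) = 0.50 × √(40/2) = 2.2361 (unchanged). New critical value: z_{0.05} = 1.645.
Revised power = Φ(δ − 1.645) + Φ(−δ − 1.645) = Φ(0.591) + Φ(-3.881) = 0.7228 + 0.0001 = 0.7229.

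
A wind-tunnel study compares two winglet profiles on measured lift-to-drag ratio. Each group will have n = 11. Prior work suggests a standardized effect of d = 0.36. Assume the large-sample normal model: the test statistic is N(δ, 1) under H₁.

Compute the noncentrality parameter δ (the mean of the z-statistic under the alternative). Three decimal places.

δ = d·√(n/2) = 0.36 × √(11/2) = 0.8443

δ ≈ 0.844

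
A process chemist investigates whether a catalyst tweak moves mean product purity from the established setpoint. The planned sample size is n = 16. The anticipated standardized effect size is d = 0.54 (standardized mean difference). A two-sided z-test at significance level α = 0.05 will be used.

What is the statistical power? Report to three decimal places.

Power ≈ 0.579

Noncentrality parameter: δ = d·√n = 0.54 × √16 = 2.1600
Critical value for a two-sided test at α = 0.05: z_{α/2} = 1.960.
Power = Φ(δ − 1.960) + Φ(−δ − 1.960) = Φ(0.200) + Φ(-4.120) = 0.5793 + 0.0000 = 0.5793.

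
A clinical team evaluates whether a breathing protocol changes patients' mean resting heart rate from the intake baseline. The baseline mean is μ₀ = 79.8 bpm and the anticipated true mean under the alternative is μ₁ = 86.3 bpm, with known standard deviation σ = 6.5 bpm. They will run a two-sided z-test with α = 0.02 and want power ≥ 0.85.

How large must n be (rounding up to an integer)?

n = 12

Standardized effect: d = |μ₁ − μ₀| / σ = |86.3 − 79.8| / 6.5 = 1.0000
Set Φ(δ − 2.326) = 0.85; then δ − 2.326 = Φ⁻¹(0.85) = 1.036, giving δ = 3.363.
(For δ > 0 the lower-tail rejection region contributes negligibly to power, so the one-term inversion is standard.)
δ = d·√n ⇒ n = (δ/d)² = (3.363 / 1.0000)² = 11.31.
Rounding up, n = 12.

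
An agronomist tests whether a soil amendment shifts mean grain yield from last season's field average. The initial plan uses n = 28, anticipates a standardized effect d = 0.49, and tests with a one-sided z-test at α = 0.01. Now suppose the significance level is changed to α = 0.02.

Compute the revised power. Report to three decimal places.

δ = d·√n = 0.49 × √28 = 2.5928 (unchanged). New critical value: z_{0.02} = 2.054.
Revised power = Φ(δ − 2.054) = Φ(0.539) = 0.7051.

Power ≈ 0.705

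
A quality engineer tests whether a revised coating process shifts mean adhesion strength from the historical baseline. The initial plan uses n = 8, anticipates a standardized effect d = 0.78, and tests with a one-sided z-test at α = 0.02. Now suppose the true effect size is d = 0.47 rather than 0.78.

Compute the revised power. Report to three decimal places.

Power ≈ 0.234

With d = 0.47: δ = d·√n = 0.47 × √8 = 1.3294. Critical value z_{0.02} = 2.054.
Revised power = Φ(δ − 2.054) = Φ(-0.724) = 0.2344.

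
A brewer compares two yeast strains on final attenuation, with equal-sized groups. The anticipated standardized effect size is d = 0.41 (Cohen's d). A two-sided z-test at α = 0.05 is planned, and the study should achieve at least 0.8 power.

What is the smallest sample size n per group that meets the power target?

n = 94 per group

For power 0.8 need Φ(δ − z_{0.025}) = 0.8, so δ = z_{0.025} + z_{0.20} = 1.960 + 0.842 = 2.802.
(For δ > 0 the lower-tail rejection region contributes negligibly to power, so the one-term inversion is standard.)
δ = d·√(n/2) ⇒ n = 2(δ/d)² = 2 × (2.802 / 0.41)² = 93.38.
Rounding up, n = 94 per group.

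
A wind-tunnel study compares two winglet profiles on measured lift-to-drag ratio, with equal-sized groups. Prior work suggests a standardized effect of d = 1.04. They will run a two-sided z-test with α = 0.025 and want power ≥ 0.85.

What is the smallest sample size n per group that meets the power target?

n = 20 per group

For power 0.85 need Φ(δ − z_{0.0125}) = 0.85, so δ = z_{0.0125} + z_{0.15} = 2.241 + 1.036 = 3.278.
(Ignoring the negligible lower-tail rejection probability gives the usual closed-form inversion.)
δ = d·√(n/2) ⇒ n = 2(δ/d)² = 2 × (3.278 / 1.04)² = 19.87.
Rounding up, n = 20 per group.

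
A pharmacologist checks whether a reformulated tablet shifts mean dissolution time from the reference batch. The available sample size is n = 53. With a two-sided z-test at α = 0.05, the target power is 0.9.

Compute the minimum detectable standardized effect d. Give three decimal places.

d ≈ 0.445

Required noncentrality: δ = z_{0.025} + z_{0.10} = 1.960 + 1.282 = 3.242.
(Lower-tail contribution to power is negligible for δ > 0.)
δ = d·√n ⇒ d = δ/√n = 3.242/√53 = 0.4453.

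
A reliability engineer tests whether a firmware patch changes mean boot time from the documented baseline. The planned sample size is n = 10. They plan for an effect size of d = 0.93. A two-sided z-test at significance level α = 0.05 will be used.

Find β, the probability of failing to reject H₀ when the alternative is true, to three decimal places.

β ≈ 0.163

Noncentrality parameter: δ = d·√n = 0.93 × √10 = 2.9409
Two-sided α = 0.05 → critical value z_{0.025} = 1.960.
Power = Φ(δ − 1.960) + Φ(−δ − 1.960) = Φ(0.981) + Φ(-4.901) = 0.8367 + 0.0000 = 0.8367.
Type II error: β = 1 − power = 1 − 0.8367 = 0.1633.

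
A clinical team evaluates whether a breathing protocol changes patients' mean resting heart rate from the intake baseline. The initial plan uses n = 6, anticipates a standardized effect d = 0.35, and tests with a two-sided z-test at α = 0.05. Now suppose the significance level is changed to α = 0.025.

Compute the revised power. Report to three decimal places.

δ = d·√n = 0.35 × √6 = 0.8573 (unchanged). New critical value: z_{0.0125} = 2.241.
Revised power = Φ(δ − 2.241) + Φ(−δ − 2.241) = Φ(-1.384) + Φ(-3.099) = 0.0832 + 0.0010 = 0.0841.

Power ≈ 0.084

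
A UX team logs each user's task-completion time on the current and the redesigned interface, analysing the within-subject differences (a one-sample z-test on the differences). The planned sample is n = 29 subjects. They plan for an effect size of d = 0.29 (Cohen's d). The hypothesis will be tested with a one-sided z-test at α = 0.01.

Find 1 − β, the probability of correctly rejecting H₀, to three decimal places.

Noncentrality parameter: δ = d·√n = 0.29 × √29 = 1.5617
One-sided α = 0.01 → critical value z_{0.01} = 2.326.
Power = P(Z > 2.326 − δ) = Φ(-0.765) = 0.2222.

Power ≈ 0.222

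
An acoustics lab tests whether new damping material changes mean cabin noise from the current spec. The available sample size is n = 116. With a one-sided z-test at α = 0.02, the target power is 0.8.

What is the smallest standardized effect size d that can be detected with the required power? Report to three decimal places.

d ≈ 0.269

Need Φ(δ − 2.054) = 0.8, so δ = 2.054 + 0.842 = 2.895.
δ = d·√n ⇒ d = δ/√n = 2.895/√116 = 0.2688.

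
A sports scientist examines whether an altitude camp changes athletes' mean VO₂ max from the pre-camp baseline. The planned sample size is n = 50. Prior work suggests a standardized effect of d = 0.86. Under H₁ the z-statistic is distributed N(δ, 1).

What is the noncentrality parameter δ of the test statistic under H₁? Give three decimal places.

δ = d·√n = 0.86 × √50 = 6.0811

δ ≈ 6.081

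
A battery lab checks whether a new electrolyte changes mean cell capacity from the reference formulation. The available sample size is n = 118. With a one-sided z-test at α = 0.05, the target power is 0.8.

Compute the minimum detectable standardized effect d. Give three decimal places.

Need Φ(δ − 1.645) = 0.8, so δ = 1.645 + 0.842 = 2.486.
δ = d·√n ⇒ d = δ/√n = 2.486/√118 = 0.2289.

d ≈ 0.229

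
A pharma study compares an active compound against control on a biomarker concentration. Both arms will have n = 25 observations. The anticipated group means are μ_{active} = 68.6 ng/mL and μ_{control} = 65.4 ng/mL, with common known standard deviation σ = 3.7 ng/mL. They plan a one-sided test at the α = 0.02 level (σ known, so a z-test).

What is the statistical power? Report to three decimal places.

Standardized effect: d = |μ_{active} − μ_{control}| / σ = |68.6 − 65.4| / 3.7 = 0.8649
Noncentrality parameter: δ = d·√(n/2) = 0.8649 × √(25/2) = 3.0578
Critical value for a one-sided test at α = 0.02: z_α = 2.054.
Power = Φ(δ − 2.054) = Φ(1.004) = 0.8423.

Power ≈ 0.842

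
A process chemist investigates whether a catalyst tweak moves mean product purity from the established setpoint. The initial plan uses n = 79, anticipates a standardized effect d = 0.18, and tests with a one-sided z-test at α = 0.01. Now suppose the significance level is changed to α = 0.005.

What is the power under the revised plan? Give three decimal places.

Power ≈ 0.165

δ = d·√n = 0.18 × √79 = 1.5999 (unchanged). New critical value: z_{0.005} = 2.576.
Revised power = P(Z > 2.576 − δ) = Φ(-0.976) = 0.1645.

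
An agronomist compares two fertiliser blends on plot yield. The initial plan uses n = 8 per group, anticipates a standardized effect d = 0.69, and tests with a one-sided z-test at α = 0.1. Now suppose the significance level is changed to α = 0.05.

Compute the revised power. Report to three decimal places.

Power ≈ 0.396

δ = d·√(n/2) = 0.69 × √(8/2) = 1.3800 (unchanged). New critical value: z_{0.05} = 1.645.
Revised power = Φ(δ − 1.645) = Φ(-0.265) = 0.3956.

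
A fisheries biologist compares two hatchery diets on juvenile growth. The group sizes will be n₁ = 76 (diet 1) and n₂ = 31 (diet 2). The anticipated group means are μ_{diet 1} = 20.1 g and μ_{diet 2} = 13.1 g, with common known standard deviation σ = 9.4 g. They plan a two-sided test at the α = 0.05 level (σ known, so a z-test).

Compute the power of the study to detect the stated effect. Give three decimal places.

Standardized effect: d = |μ_{diet 1} − μ_{diet 2}| / σ = |20.1 − 13.1| / 9.4 = 0.7447
Noncentrality parameter: δ = d / √(1/n₁ + 1/n₂) = 0.7447 / √(1/76 + 1/31) = 3.4943
Two-sided α = 0.05 → critical value z_{0.025} = 1.960.
Power = Φ(δ − 1.960) + Φ(−δ − 1.960) = Φ(1.534) + Φ(-5.454) = 0.9375 + 0.0000 = 0.9375.

Power ≈ 0.938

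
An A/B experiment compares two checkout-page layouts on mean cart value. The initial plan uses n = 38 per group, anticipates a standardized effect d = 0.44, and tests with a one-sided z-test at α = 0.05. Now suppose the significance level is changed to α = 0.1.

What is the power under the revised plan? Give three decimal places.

Power ≈ 0.738

δ = d·√(n/2) = 0.44 × √(38/2) = 1.9179 (unchanged). New critical value: z_{0.1} = 1.282.
Revised power = Φ(δ − 1.282) = Φ(0.636) = 0.7377.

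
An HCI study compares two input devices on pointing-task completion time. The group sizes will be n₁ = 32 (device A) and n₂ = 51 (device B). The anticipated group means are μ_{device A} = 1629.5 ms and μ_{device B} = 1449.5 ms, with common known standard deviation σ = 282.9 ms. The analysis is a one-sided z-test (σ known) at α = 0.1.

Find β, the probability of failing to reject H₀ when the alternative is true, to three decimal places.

β ≈ 0.062

Standardized effect: d = |μ_{device A} − μ_{device B}| / σ = |1629.5 − 1449.5| / 282.9 = 0.6363
Noncentrality parameter: δ = d / √(1/n₁ + 1/n₂) = 0.6363 / √(1/32 + 1/51) = 2.8214
One-sided α = 0.1 → critical value z_{0.1} = 1.282.
Power = P(Z > 1.282 − δ) = Φ(1.540) = 0.9382.
Type II error: β = 1 − power = 1 − 0.9382 = 0.0618.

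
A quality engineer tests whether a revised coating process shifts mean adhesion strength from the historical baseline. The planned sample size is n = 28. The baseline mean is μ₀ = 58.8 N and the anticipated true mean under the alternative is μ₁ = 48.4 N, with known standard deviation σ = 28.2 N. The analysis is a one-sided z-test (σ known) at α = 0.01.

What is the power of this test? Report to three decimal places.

Standardized effect: d = |μ₁ − μ₀| / σ = |48.4 − 58.8| / 28.2 = 0.3688
Noncentrality parameter: δ = d·√n = 0.3688 × √28 = 1.9515
One-sided α = 0.01 → critical value z_{0.01} = 2.326.
Power = P(Z > 2.326 − δ) = Φ(-0.375) = 0.3539.

Power ≈ 0.354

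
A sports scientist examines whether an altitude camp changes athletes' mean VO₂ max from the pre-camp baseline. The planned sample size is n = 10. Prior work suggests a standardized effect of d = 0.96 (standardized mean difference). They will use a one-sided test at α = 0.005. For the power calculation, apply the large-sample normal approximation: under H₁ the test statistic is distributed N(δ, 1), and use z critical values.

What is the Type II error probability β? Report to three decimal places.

Noncentrality parameter: δ = d·√n = 0.96 × √10 = 3.0358
Critical value for a one-sided test at α = 0.005: z_α = 2.576.
Power = Φ(δ − 2.576) = Φ(0.460) = 0.6772.
Type II error: β = 1 − power = 1 − 0.6772 = 0.3228.

β ≈ 0.323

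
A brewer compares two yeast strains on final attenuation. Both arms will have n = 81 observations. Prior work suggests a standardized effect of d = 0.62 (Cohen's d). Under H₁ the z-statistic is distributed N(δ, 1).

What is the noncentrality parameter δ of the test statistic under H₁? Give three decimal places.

δ ≈ 3.946

δ = d·√(n/2) = 0.62 × √(81/2) = 3.9457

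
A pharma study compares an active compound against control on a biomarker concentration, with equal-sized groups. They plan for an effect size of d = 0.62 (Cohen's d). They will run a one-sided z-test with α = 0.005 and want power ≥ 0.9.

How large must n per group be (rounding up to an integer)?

n = 78 per group

For power 0.9 need Φ(δ − z_{0.005}) = 0.9, so δ = z_{0.005} + z_{0.10} = 2.576 + 1.282 = 3.857.
δ = d·√(n/2) ⇒ n = 2(δ/d)² = 2 × (3.857 / 0.62)² = 77.42.
Round up to the next whole unit.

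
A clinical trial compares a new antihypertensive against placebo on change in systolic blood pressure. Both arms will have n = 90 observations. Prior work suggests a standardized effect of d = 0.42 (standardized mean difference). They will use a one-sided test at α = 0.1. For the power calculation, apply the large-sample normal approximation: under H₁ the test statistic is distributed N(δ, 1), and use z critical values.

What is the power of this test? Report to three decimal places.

Power ≈ 0.938

Noncentrality parameter: δ = d·√(n/2) = 0.42 × √(90/2) = 2.8174
Critical value for a one-sided test at α = 0.1: z_α = 1.282.
Power = Φ(δ − 1.282) = Φ(1.536) = 0.9377.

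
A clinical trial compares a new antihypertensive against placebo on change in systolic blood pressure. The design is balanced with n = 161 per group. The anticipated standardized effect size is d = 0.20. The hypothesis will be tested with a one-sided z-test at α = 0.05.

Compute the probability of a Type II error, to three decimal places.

Noncentrality parameter: δ = d·√(n/2) = 0.20 × √(161/2) = 1.7944
One-sided α = 0.05 → critical value z_{0.05} = 1.645.
Power = Φ(δ − 1.645) = Φ(0.150) = 0.5595.
Type II error: β = 1 − power = 1 − 0.5595 = 0.4405.

β ≈ 0.441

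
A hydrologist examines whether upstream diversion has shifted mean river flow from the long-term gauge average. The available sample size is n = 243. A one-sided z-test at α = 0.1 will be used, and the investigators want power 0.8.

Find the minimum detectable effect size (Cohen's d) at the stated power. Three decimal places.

Need Φ(δ − 1.282) = 0.8, so δ = 1.282 + 0.842 = 2.123.
δ = d·√n ⇒ d = δ/√n = 2.123/√243 = 0.1362.

d ≈ 0.136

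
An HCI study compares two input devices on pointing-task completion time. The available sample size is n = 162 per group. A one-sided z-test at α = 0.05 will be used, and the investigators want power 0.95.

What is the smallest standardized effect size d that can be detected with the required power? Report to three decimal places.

d ≈ 0.366

Need Φ(δ − 1.645) = 0.95, so δ = 1.645 + 1.645 = 3.290.
δ = d·√(n/2) ⇒ d = δ/√(n/2) = 3.290/√(162/2) = 0.3655.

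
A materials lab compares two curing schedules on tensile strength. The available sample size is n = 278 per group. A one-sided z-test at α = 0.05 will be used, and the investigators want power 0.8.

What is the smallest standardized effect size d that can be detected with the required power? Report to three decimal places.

d ≈ 0.211

Need Φ(δ − 1.645) = 0.8, so δ = 1.645 + 0.842 = 2.486.
δ = d·√(n/2) ⇒ d = δ/√(n/2) = 2.486/√(278/2) = 0.2109.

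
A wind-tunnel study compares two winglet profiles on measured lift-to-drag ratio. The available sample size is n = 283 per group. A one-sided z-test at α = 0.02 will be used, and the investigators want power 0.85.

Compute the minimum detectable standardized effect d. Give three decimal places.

d ≈ 0.260

Need Φ(δ − 2.054) = 0.85, so δ = 2.054 + 1.036 = 3.090.
δ = d·√(n/2) ⇒ d = δ/√(n/2) = 3.090/√(283/2) = 0.2598.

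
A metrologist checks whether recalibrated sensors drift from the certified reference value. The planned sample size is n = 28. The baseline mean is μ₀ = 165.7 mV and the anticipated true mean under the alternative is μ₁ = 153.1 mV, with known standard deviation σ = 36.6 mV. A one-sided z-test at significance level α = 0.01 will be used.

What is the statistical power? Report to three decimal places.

Standardized effect: d = |μ₁ − μ₀| / σ = |153.1 − 165.7| / 36.6 = 0.3443
Noncentrality parameter: δ = d·√n = 0.3443 × √28 = 1.8217
One-sided α = 0.01 → critical value z_{0.01} = 2.326.
Power = Φ(δ − 2.326) = Φ(-0.505) = 0.3069.

Power ≈ 0.307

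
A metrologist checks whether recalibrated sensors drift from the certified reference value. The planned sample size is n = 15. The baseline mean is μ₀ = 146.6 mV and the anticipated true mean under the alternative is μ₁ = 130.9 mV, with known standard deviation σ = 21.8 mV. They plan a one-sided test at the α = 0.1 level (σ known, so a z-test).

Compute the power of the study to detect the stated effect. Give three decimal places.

Standardized effect: d = |μ₁ − μ₀| / σ = |130.9 − 146.6| / 21.8 = 0.7202
Noncentrality parameter: δ = d·√n = 0.7202 × √15 = 2.7893
One-sided α = 0.1 → critical value z_{0.1} = 1.282.
Power = Φ(δ − 1.282) = Φ(1.508) = 0.9342.

Power ≈ 0.934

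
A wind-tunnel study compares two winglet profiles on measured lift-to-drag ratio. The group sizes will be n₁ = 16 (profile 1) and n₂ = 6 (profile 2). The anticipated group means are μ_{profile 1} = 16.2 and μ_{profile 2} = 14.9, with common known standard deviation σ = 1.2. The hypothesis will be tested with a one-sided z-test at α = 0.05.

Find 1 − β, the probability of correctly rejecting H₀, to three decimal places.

Standardized effect: d = |μ_{profile 1} − μ_{profile 2}| / σ = |16.2 − 14.9| / 1.2 = 1.0833
Noncentrality parameter: δ = d / √(1/n₁ + 1/n₂) = 1.0833 / √(1/16 + 1/6) = 2.2630
One-sided α = 0.05 → critical value z_{0.05} = 1.645.
Power = Φ(δ − 1.645) = Φ(0.618) = 0.7318.

Power ≈ 0.732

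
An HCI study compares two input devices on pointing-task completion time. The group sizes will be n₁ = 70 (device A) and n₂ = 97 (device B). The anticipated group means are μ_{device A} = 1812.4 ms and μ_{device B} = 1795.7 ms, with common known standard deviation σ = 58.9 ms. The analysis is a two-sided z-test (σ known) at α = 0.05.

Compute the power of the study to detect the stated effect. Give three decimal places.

Standardized effect: d = |μ_{device A} − μ_{device B}| / σ = |1812.4 − 1795.7| / 58.9 = 0.2835
Noncentrality parameter: δ = d / √(1/n₁ + 1/n₂) = 0.2835 / √(1/70 + 1/97) = 1.8079
Two-sided α = 0.05 → critical value z_{0.025} = 1.960.
Power = Φ(δ − 1.960) + Φ(−δ − 1.960) = Φ(-0.152) + Φ(-3.768) = 0.4396 + 0.0001 = 0.4397.

Power ≈ 0.440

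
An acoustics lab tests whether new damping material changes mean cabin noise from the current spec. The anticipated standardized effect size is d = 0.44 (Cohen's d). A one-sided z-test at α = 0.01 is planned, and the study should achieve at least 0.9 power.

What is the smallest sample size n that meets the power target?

n = 68

For power 0.9 need Φ(δ − z_{0.01}) = 0.9, so δ = z_{0.01} + z_{0.10} = 2.326 + 1.282 = 3.608.
δ = d·√n ⇒ n = (δ/d)² = (3.608 / 0.44)² = 67.24.
Round up to the next whole unit.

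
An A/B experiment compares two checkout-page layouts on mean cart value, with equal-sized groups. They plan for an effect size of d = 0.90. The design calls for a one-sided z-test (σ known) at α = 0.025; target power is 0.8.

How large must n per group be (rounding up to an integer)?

For power 0.8 need Φ(δ − z_{0.025}) = 0.8, so δ = z_{0.025} + z_{0.20} = 1.960 + 0.842 = 2.802.
δ = d·√(n/2) ⇒ n = 2(δ/d)² = 2 × (2.802 / 0.90)² = 19.38.
Rounding up, n = 20 per group.

n = 20 per group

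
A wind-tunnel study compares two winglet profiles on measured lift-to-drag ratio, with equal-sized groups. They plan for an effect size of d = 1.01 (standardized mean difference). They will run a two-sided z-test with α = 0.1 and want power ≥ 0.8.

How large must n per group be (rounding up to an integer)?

For power 0.8 need Φ(δ − z_{0.05}) = 0.8, so δ = z_{0.05} + z_{0.20} = 1.645 + 0.842 = 2.486.
(For δ > 0 the lower-tail rejection region contributes negligibly to power, so the one-term inversion is standard.)
δ = d·√(n/2) ⇒ n = 2(δ/d)² = 2 × (2.486 / 1.01)² = 12.12.
Round up to the next whole unit.

n = 13 per group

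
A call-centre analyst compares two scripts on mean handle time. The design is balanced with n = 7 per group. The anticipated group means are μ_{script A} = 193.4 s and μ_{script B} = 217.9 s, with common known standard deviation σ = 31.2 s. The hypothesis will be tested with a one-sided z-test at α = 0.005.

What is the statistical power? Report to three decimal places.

Standardized effect: d = |μ_{script A} − μ_{script B}| / σ = |193.4 − 217.9| / 31.2 = 0.7853
Noncentrality parameter: δ = d·√(n/2) = 0.7853 × √(7/2) = 1.4691
Critical value for a one-sided test at α = 0.005: z_α = 2.576.
Power = Φ(δ − 2.576) = Φ(-1.107) = 0.1342.

Power ≈ 0.134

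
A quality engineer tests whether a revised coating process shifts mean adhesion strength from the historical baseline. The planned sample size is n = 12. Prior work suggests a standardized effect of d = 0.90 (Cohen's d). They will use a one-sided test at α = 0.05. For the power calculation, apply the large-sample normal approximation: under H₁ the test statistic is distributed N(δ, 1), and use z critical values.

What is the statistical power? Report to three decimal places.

Power ≈ 0.930

Noncentrality parameter: δ = d·√n = 0.90 × √12 = 3.1177
Critical value for a one-sided test at α = 0.05: z_α = 1.645.
Power = Φ(δ − 1.645) = Φ(1.473) = 0.9296.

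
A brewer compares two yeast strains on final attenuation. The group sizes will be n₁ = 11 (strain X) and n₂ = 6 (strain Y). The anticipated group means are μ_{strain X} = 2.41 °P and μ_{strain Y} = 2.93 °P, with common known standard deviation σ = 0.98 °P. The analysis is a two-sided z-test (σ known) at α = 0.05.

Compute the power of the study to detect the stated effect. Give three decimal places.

Standardized effect: d = |μ_{strain X} − μ_{strain Y}| / σ = |2.41 − 2.93| / 0.98 = 0.5306
Noncentrality parameter: δ = d / √(1/n₁ + 1/n₂) = 0.5306 / √(1/11 + 1/6) = 1.0455
Two-sided α = 0.05 → critical value z_{0.025} = 1.960.
Power = Φ(δ − 1.960) + Φ(−δ − 1.960) = Φ(-0.914) + Φ(-3.005) = 0.1802 + 0.0013 = 0.1816.

Power ≈ 0.182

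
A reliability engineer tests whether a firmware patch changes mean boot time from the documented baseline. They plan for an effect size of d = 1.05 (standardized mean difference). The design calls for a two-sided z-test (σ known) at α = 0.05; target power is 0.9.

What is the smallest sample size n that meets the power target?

Set Φ(δ − 1.960) = 0.9; then δ − 1.960 = Φ⁻¹(0.9) = 1.282, giving δ = 3.242.
(Ignoring the negligible lower-tail rejection probability gives the usual closed-form inversion.)
δ = d·√n ⇒ n = (δ/d)² = (3.242 / 1.05)² = 9.53.
Round up to the next whole unit.

n = 10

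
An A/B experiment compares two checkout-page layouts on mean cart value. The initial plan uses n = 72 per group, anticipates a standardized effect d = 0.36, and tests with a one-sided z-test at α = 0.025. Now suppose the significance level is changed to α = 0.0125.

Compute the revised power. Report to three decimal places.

δ = d·√(n/2) = 0.36 × √(72/2) = 2.1600 (unchanged). New critical value: z_{0.0125} = 2.241.
Revised power = Φ(δ − 2.241) = Φ(-0.081) = 0.4676.

Power ≈ 0.468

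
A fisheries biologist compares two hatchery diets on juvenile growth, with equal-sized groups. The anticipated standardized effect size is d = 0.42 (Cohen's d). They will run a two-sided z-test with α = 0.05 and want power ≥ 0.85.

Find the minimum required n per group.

Set Φ(δ − 1.960) = 0.85; then δ − 1.960 = Φ⁻¹(0.85) = 1.036, giving δ = 2.996.
(For δ > 0 the lower-tail rejection region contributes negligibly to power, so the one-term inversion is standard.)
δ = d·√(n/2) ⇒ n = 2(δ/d)² = 2 × (2.996 / 0.42)² = 101.80.
Rounding up, n = 102 per group.

n = 102 per group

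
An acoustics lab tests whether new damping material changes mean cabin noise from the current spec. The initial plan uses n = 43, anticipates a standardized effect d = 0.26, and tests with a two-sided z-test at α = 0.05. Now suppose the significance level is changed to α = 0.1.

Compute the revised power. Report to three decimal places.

Power ≈ 0.524

δ = d·√n = 0.26 × √43 = 1.7049 (unchanged). New critical value: z_{0.05} = 1.645.
Revised power = Φ(δ − 1.645) + Φ(−δ − 1.645) = Φ(0.060) + Φ(-3.350) = 0.5240 + 0.0004 = 0.5244.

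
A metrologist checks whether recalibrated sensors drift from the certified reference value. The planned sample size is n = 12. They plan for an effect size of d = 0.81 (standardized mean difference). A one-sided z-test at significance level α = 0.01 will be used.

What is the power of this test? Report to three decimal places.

Power ≈ 0.684

Noncentrality parameter: δ = d·√n = 0.81 × √12 = 2.8059
Critical value for a one-sided test at α = 0.01: z_α = 2.326.
Power = Φ(δ − 2.326) = Φ(0.480) = 0.6842.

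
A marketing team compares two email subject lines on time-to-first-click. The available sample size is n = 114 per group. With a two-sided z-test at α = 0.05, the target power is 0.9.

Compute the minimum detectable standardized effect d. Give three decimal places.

Need Φ(δ − 1.960) = 0.9, so δ = 1.960 + 1.282 = 3.242.
(The second rejection-region term Φ(−δ − z_{α/2}) is negligible and dropped.)
δ = d·√(n/2) ⇒ d = δ/√(n/2) = 3.242/√(114/2) = 0.4293.

d ≈ 0.429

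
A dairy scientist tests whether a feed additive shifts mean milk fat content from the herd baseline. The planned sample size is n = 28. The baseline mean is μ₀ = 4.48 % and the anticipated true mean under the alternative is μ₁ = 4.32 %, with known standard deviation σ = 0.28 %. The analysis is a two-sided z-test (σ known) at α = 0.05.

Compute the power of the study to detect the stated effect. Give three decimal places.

Standardized effect: d = |μ₁ − μ₀| / σ = |4.32 − 4.48| / 0.28 = 0.5714
Noncentrality parameter: δ = d·√n = 0.5714 × √28 = 3.0237
Critical value for a two-sided test at α = 0.05: z_{α/2} = 1.960.
Power = Φ(δ − 1.960) + Φ(−δ − 1.960) = Φ(1.064) + Φ(-4.984) = 0.8563 + 0.0000 = 0.8563.

Power ≈ 0.856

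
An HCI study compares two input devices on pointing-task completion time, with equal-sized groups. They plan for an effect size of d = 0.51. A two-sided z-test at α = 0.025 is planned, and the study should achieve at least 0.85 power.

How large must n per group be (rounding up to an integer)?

n = 83 per group

Set Φ(δ − 2.241) = 0.85; then δ − 2.241 = Φ⁻¹(0.85) = 1.036, giving δ = 3.278.
(Ignoring the negligible lower-tail rejection probability gives the usual closed-form inversion.)
δ = d·√(n/2) ⇒ n = 2(δ/d)² = 2 × (3.278 / 0.51)² = 82.62.
Rounding up, n = 83 per group.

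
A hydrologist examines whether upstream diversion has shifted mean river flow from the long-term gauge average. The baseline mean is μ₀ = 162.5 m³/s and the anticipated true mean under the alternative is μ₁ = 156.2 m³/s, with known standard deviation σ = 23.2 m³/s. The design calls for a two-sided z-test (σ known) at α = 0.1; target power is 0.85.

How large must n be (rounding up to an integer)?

n = 98

Standardized effect: d = |μ₁ − μ₀| / σ = |156.2 − 162.5| / 23.2 = 0.2716
For power 0.85 need Φ(δ − z_{0.05}) = 0.85, so δ = z_{0.05} + z_{0.15} = 1.645 + 1.036 = 2.681.
(Ignoring the negligible lower-tail rejection probability gives the usual closed-form inversion.)
δ = d·√n ⇒ n = (δ/d)² = (2.681 / 0.2716)² = 97.49.
Rounding up, n = 98.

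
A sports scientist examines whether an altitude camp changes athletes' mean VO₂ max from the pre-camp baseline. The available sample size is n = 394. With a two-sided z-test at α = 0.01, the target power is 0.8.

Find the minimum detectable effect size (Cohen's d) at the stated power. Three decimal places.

Need Φ(δ − 2.576) = 0.8, so δ = 2.576 + 0.842 = 3.417.
(The second rejection-region term Φ(−δ − z_{α/2}) is negligible and dropped.)
δ = d·√n ⇒ d = δ/√n = 3.417/√394 = 0.1722.

d ≈ 0.172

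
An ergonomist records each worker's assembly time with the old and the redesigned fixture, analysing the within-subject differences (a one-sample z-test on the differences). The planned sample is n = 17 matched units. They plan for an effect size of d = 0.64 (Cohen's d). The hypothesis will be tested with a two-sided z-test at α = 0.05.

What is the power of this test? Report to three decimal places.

Power ≈ 0.751

Noncentrality parameter: δ = d·√n = 0.64 × √17 = 2.6388
Two-sided α = 0.05 → critical value z_{0.025} = 1.960.
Power = Φ(δ − 1.960) + Φ(−δ − 1.960) = Φ(0.679) + Φ(-4.599) = 0.7514 + 0.0000 = 0.7514.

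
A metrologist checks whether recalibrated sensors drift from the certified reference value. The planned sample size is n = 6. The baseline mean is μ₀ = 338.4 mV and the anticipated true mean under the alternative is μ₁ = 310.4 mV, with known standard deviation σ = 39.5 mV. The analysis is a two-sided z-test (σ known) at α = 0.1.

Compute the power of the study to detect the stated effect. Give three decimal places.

Standardized effect: d = |μ₁ − μ₀| / σ = |310.4 − 338.4| / 39.5 = 0.7089
Noncentrality parameter: δ = d·√n = 0.7089 × √6 = 1.7363
Two-sided α = 0.1 → critical value z_{0.05} = 1.645.
Power = Φ(δ − 1.645) + Φ(−δ − 1.645) = Φ(0.091) + Φ(-3.381) = 0.5364 + 0.0004 = 0.5368.

Power ≈ 0.537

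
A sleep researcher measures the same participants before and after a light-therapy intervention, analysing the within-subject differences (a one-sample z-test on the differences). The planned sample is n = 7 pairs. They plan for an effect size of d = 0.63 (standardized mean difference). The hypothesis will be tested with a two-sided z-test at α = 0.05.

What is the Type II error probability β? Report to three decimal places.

β ≈ 0.615

Noncentrality parameter: λ = d·√n = 0.63 × √7 = 1.6668
Critical value for a two-sided test at α = 0.05: z_{α/2} = 1.960.
Power = Φ(λ − 1.960) + Φ(−λ − 1.960) = Φ(-0.293) + Φ(-3.627) = 0.3847 + 0.0001 = 0.3849.
Type II error: β = 1 − power = 1 − 0.3849 = 0.6151.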